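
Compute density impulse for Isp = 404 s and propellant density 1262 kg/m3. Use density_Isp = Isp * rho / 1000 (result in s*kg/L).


rho*Isp = 404 * 1262 / 1000 = 510 s*kg/L

510 s*kg/L


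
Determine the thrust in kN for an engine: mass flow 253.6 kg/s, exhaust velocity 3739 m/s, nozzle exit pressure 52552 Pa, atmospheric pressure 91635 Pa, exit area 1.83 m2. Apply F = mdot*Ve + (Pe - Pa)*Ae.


F = 253.6 * 3739 + (52552 - 91635) * 1.83 = 876689.0 N = 876.7 kN

876.7 kN


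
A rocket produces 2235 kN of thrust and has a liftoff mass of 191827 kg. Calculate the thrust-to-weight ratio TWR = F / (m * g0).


TWR = 2235000 / (191827 * 9.81) = 1.19

1.19


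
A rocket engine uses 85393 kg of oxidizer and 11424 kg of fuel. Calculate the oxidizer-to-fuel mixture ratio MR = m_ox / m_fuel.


MR = 85393 / 11424 = 7.47

7.47


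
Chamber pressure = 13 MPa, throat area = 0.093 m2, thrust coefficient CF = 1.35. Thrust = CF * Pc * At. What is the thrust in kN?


F = 1.35 * 13e6 * 0.093 = 1.6322e+06 N = 1632.2 kN

1632.2 kN


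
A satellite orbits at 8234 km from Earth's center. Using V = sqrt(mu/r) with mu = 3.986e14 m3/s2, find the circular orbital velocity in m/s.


V = sqrt(3.986e14 / 8234000) = 6958 m/s

6958 m/s


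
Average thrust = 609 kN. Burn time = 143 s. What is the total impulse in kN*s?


It = 609 * 143 = 87087 kN*s

87087 kN*s


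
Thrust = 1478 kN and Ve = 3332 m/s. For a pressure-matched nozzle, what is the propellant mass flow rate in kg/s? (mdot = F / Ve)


mdot = F / Ve = 1478000 / 3332 = 443.6 kg/s

443.6 kg/s


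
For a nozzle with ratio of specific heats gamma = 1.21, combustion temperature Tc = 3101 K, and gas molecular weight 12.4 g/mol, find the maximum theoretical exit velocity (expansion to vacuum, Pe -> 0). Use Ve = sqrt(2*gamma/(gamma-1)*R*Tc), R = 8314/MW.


R = 8314 / 12.4 = 670.48 J/(kg.K)
Ve = sqrt(2 * 1.21 / (1.21 - 1) * 670.48 * 3101) = 4895 m/s

4895 m/s


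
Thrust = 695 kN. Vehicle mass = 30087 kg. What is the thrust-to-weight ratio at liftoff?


TWR = 695000 / (30087 * 9.81) = 2.35

2.35


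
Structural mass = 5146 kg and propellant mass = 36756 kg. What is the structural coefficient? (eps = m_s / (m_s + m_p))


eps = 5146 / (5146 + 36756) = 0.1228

0.1228


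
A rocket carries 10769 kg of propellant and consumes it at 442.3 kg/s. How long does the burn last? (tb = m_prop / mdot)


tb = 10769 / 442.3 = 24.3 s

24.3 s


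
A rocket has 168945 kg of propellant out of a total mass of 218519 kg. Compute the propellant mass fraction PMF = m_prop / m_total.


PMF = 168945 / 218519 = 0.773

0.773


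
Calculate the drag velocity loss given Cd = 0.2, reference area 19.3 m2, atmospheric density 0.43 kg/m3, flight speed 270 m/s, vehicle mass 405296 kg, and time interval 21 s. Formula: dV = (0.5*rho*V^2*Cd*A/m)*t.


D = 0.5 * 0.43 * 270^2 * 0.2 * 19.3 = 60499.71 N
a = 60499.71 / 405296 = 0.1493 m/s2
dV = 0.1493 * 21 = 3.1 m/s

3.1 m/s


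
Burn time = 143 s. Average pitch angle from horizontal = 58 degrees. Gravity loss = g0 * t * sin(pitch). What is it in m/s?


GL = 9.81 * 143 * sin(58 deg) = 1190 m/s

1190 m/s


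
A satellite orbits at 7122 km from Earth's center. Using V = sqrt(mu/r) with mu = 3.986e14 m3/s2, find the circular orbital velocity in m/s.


V = sqrt(3.986e14 / 7122000) = 7481 m/s

7481 m/s


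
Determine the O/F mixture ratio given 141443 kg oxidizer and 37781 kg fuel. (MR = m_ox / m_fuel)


MR = 141443 / 37781 = 3.74

3.74


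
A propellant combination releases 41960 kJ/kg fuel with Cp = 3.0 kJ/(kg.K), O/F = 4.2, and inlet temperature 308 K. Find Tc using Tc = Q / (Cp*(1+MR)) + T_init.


Tc = 41960 / (3.0 * (1 + 4.2)) + 308 = 2998 K

2998 K


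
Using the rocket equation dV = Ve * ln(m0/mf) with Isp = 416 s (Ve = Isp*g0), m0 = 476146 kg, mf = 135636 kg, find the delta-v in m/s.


Ve = 416 * 9.81 = 4080.96 m/s
dV = 4080.96 * ln(476146/135636) = 5125 m/s

5125 m/s


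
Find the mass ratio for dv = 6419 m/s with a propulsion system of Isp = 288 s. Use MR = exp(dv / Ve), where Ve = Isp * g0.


Ve = 288 * 9.81 = 2825.28 m/s
MR = exp(6419 / 2825.28) = 9.699

9.699


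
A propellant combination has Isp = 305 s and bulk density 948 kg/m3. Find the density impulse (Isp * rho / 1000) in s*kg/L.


rho*Isp = 305 * 948 / 1000 = 289 s*kg/L

289 s*kg/L


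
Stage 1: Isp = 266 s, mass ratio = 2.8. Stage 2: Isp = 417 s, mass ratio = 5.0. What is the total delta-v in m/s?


dV1 = 266 * 9.81 * ln(2.8) = 2686.8 m/s
dV2 = 417 * 9.81 * ln(5.0) = 6583.8 m/s
Total dV = 2686.8 + 6583.8 = 9270.6 m/s ~ 9271 m/s

9271 m/s


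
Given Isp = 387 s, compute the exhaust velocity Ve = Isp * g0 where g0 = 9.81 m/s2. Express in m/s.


Ve = Isp * g0 = 387 * 9.81 = 3796.5 m/s

3796.5 m/s


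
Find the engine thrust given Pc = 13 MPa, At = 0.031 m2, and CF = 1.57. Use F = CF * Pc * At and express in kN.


F = 1.57 * 13e6 * 0.031 = 632710.0 N = 632.7 kN

632.7 kN


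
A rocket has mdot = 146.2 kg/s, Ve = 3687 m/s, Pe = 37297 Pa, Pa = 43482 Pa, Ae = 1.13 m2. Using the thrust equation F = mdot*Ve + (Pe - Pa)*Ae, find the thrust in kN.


F = 146.2 * 3687 + (37297 - 43482) * 1.13 = 532050.0 N = 532.0 kN

532.0 kN


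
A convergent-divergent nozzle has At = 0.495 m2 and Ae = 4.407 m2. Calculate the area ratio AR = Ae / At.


AR = 4.407 / 0.495 = 8.9

8.9


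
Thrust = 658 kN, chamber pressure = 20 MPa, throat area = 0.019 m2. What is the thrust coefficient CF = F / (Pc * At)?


CF = 658000 / (20e6 * 0.019) = 1.73

1.73


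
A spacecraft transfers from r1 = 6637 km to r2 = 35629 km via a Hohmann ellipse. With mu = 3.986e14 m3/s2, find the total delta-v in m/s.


V1 = sqrt(mu/r1) = 7749.66 m/s
dV1 = V1*(sqrt(2*r2/(r1+r2)) - 1) = 2312.79 m/s
V2 = sqrt(mu/r2) = 3344.77 m/s
dV2 = V2*(1 - sqrt(2*r1/(r1+r2))) = 1470.33 m/s
Total dV = 3783 m/s

3783 m/s


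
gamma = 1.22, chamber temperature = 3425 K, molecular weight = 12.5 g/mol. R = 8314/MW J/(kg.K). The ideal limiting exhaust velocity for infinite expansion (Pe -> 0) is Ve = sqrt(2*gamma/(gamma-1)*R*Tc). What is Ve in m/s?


R = 8314 / 12.5 = 665.12 J/(kg.K)
Ve = sqrt(2 * 1.22 / (1.22 - 1) * 665.12 * 3425) = 5026 m/s

5026 m/s


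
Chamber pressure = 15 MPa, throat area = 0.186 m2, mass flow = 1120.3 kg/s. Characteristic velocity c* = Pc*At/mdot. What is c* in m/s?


c* = 15e6 * 0.186 / 1120.3 = 2490 m/s

2490 m/s


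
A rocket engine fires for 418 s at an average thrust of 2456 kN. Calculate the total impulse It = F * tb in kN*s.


It = 2456 * 418 = 1026608 kN*s

1026608 kN*s


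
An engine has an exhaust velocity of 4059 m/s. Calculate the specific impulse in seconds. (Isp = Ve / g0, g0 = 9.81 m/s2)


Isp = Ve / g0 = 4059 / 9.81 = 413.8 s

413.8 s


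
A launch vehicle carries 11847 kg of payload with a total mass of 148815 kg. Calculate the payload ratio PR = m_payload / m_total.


PR = 11847 / 148815 = 0.0796

0.0796


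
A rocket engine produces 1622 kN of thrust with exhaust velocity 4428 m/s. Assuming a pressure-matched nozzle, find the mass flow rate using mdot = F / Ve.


mdot = F / Ve = 1622000 / 4428 = 366.3 kg/s

366.3 kg/s


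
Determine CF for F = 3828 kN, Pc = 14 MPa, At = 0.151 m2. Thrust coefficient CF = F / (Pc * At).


CF = 3828000 / (14e6 * 0.151) = 1.81

1.81


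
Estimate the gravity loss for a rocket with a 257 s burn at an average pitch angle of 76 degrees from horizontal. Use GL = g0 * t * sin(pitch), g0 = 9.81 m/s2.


GL = 9.81 * 257 * sin(76 deg) = 2446 m/s

2446 m/s


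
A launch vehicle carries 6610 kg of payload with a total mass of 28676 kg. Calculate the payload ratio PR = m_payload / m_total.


PR = 6610 / 28676 = 0.2305

0.2305


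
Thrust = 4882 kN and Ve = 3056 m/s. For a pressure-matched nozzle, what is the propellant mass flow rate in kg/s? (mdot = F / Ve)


mdot = F / Ve = 4882000 / 3056 = 1597.5 kg/s

1597.5 kg/s


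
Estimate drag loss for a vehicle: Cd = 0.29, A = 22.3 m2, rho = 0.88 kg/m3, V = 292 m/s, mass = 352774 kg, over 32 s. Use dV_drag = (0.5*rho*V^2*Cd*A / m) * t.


D = 0.5 * 0.88 * 292^2 * 0.29 * 22.3 = 242617.01 N
a = 242617.01 / 352774 = 0.6877 m/s2
dV = 0.6877 * 32 = 22.0 m/s

22.0 m/s


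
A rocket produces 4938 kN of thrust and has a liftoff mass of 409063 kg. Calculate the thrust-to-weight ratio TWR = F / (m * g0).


TWR = 4938000 / (409063 * 9.81) = 1.23

1.23


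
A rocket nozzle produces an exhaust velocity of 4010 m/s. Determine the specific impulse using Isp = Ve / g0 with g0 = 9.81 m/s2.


Isp = Ve / g0 = 4010 / 9.81 = 408.8 s

408.8 s


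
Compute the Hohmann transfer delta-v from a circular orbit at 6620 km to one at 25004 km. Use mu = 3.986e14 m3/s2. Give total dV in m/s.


V1 = sqrt(mu/r1) = 7759.61 m/s
dV1 = V1*(sqrt(2*r2/(r1+r2)) - 1) = 1998.17 m/s
V2 = sqrt(mu/r2) = 3992.67 m/s
dV2 = V2*(1 - sqrt(2*r1/(r1+r2))) = 1409.23 m/s
Total dV = 3407 m/s

3407 m/s


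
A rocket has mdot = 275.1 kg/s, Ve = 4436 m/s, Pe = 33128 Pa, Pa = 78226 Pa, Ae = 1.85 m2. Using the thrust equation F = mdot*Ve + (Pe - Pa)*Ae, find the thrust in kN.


F = 275.1 * 4436 + (33128 - 78226) * 1.85 = 1.1369e+06 N = 1136.9 kN

1136.9 kN


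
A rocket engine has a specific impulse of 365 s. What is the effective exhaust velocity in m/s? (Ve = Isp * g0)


Ve = Isp * g0 = 365 * 9.81 = 3580.7 m/s

3580.7 m/s


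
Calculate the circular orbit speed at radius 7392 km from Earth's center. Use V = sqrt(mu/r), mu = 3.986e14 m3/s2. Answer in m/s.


V = sqrt(3.986e14 / 7392000) = 7343 m/s

7343 m/s


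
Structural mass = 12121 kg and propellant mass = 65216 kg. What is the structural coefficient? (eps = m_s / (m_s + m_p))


eps = 12121 / (12121 + 65216) = 0.1567

0.1567


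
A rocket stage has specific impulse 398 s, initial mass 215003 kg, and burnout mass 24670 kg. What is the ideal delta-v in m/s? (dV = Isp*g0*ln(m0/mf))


Ve = 398 * 9.81 = 3904.38 m/s
dV = 3904.38 * ln(215003/24670) = 8453 m/s

8453 m/s


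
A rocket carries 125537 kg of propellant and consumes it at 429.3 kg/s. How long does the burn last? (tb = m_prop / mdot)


tb = 125537 / 429.3 = 292.4 s

292.4 s


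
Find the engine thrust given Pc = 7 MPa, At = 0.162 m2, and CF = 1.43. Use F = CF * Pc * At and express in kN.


F = 1.43 * 7e6 * 0.162 = 1.6216e+06 N = 1621.6 kN

1621.6 kN


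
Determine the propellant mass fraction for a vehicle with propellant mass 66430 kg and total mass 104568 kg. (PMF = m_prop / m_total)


PMF = 66430 / 104568 = 0.635

0.635


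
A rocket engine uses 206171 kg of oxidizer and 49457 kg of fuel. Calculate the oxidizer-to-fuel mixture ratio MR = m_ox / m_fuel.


MR = 206171 / 49457 = 4.17

4.17


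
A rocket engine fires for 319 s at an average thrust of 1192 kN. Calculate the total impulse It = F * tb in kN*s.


It = 1192 * 319 = 380248 kN*s

380248 kN*s


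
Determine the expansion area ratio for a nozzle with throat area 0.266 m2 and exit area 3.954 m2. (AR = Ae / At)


AR = 3.954 / 0.266 = 14.9

14.9


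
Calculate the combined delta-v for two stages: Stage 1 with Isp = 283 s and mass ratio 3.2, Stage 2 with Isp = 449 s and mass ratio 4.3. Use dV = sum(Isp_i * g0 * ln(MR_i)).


dV1 = 283 * 9.81 * ln(3.2) = 3229.2 m/s
dV2 = 449 * 9.81 * ln(4.3) = 6424.7 m/s
Total dV = 3229.2 + 6424.7 = 9653.9 m/s ~ 9654 m/s

9654 m/s


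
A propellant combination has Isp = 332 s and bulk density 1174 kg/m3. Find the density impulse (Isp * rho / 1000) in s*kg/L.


rho*Isp = 332 * 1174 / 1000 = 390 s*kg/L

390 s*kg/L


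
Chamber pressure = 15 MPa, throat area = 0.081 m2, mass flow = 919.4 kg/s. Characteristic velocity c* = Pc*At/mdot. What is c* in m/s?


c* = 15e6 * 0.081 / 919.4 = 1322 m/s

1322 m/s


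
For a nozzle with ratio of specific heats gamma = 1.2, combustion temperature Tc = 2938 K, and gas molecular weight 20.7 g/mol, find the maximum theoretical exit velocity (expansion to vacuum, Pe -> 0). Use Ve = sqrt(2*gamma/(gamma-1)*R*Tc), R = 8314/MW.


R = 8314 / 20.7 = 401.64 J/(kg.K)
Ve = sqrt(2 * 1.2 / (1.2 - 1) * 401.64 * 2938) = 3763 m/s

3763 m/s


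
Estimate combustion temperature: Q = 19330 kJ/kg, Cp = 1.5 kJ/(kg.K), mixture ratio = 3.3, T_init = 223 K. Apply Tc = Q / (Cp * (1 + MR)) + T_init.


Tc = 19330 / (1.5 * (1 + 3.3)) + 223 = 3220 K

3220 K


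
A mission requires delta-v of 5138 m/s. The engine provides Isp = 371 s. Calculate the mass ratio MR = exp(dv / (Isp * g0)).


Ve = 371 * 9.81 = 3639.51 m/s
MR = exp(5138 / 3639.51) = 4.103

4.103


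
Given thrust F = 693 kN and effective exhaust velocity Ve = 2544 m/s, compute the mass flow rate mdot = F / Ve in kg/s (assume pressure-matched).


mdot = F / Ve = 693000 / 2544 = 272.4 kg/s

272.4 kg/s


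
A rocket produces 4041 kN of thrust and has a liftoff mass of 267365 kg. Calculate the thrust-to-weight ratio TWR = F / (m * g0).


TWR = 4041000 / (267365 * 9.81) = 1.54

1.54


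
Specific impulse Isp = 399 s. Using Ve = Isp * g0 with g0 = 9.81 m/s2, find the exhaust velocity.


Ve = Isp * g0 = 399 * 9.81 = 3914.2 m/s

3914.2 m/s


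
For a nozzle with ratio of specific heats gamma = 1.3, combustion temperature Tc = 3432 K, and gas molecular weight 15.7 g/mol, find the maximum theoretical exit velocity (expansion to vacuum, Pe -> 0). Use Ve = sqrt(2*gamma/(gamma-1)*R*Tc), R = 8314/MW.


R = 8314 / 15.7 = 529.55 J/(kg.K)
Ve = sqrt(2 * 1.3 / (1.3 - 1) * 529.55 * 3432) = 3969 m/s

3969 m/s


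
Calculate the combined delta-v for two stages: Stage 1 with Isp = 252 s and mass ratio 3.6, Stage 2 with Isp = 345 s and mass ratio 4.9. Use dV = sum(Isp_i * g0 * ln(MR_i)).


dV1 = 252 * 9.81 * ln(3.6) = 3166.6 m/s
dV2 = 345 * 9.81 * ln(4.9) = 5378.7 m/s
Total dV = 3166.6 + 5378.7 = 8545.3 m/s ~ 8545 m/s

8545 m/s


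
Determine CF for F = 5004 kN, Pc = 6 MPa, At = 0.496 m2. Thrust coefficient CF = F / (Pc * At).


CF = 5004000 / (6e6 * 0.496) = 1.68

1.68


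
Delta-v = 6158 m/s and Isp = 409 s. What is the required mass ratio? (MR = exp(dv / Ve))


Ve = 409 * 9.81 = 4012.29 m/s
MR = exp(6158 / 4012.29) = 4.64

4.64


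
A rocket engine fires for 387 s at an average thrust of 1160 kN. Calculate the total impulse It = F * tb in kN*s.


It = 1160 * 387 = 448920 kN*s

448920 kN*s


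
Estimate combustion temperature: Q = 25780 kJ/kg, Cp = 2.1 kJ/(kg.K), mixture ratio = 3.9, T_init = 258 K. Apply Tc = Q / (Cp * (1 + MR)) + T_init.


Tc = 25780 / (2.1 * (1 + 3.9)) + 258 = 2763 K

2763 K


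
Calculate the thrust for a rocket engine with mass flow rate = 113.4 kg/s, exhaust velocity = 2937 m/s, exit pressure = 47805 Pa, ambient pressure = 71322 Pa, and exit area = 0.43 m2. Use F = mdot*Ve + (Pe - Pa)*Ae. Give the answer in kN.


F = 113.4 * 2937 + (47805 - 71322) * 0.43 = 322943.0 N = 322.9 kN

322.9 kN


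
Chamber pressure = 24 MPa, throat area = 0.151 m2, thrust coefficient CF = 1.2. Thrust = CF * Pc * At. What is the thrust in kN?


F = 1.2 * 24e6 * 0.151 = 4.3488e+06 N = 4348.8 kN

4348.8 kN


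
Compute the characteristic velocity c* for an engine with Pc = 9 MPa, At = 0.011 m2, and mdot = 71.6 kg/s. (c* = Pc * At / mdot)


c* = 9e6 * 0.011 / 71.6 = 1383 m/s

1383 m/s


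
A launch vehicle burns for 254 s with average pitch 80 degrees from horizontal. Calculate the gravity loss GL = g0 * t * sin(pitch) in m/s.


GL = 9.81 * 254 * sin(80 deg) = 2454 m/s

2454 m/s


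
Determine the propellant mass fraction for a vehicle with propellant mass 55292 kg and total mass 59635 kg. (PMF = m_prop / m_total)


PMF = 55292 / 59635 = 0.927

0.927


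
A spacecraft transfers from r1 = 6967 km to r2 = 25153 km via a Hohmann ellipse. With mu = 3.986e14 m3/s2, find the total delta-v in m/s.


V1 = sqrt(mu/r1) = 7563.9 m/s
dV1 = V1*(sqrt(2*r2/(r1+r2)) - 1) = 1902.13 m/s
V2 = sqrt(mu/r2) = 3980.83 m/s
dV2 = V2*(1 - sqrt(2*r1/(r1+r2))) = 1358.88 m/s
Total dV = 3261 m/s

3261 m/s


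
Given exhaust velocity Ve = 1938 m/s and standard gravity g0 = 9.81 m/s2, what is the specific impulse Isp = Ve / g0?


Isp = Ve / g0 = 1938 / 9.81 = 197.6 s

197.6 s


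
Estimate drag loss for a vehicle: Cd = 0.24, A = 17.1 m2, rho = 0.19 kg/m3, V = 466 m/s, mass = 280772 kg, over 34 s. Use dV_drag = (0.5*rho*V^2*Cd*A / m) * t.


D = 0.5 * 0.19 * 466^2 * 0.24 * 17.1 = 84664.78 N
a = 84664.78 / 280772 = 0.3015 m/s2
dV = 0.3015 * 34 = 10.3 m/s

10.3 m/s


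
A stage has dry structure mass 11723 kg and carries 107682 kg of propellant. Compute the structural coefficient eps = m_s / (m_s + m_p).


eps = 11723 / (11723 + 107682) = 0.0982

0.0982


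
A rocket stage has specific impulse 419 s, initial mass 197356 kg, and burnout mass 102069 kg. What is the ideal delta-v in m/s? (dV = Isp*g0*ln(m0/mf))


Ve = 419 * 9.81 = 4110.39 m/s
dV = 4110.39 * ln(197356/102069) = 2710 m/s

2710 m/s


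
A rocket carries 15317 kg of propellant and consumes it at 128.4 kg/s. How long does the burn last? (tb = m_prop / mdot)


tb = 15317 / 128.4 = 119.3 s

119.3 s


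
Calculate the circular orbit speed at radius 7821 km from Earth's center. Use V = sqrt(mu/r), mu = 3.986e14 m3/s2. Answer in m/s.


V = sqrt(3.986e14 / 7821000) = 7139 m/s

7139 m/s


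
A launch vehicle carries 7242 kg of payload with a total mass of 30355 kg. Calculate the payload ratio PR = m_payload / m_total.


PR = 7242 / 30355 = 0.2386

0.2386


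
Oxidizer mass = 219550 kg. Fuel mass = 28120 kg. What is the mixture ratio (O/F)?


MR = 219550 / 28120 = 7.81

7.81


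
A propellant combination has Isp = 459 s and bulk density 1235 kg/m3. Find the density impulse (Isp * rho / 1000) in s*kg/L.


rho*Isp = 459 * 1235 / 1000 = 567 s*kg/L

567 s*kg/L


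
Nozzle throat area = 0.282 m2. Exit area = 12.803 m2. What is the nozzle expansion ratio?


AR = 12.803 / 0.282 = 45.4

45.4


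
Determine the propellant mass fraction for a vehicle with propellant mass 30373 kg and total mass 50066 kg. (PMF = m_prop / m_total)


PMF = 30373 / 50066 = 0.607

0.607


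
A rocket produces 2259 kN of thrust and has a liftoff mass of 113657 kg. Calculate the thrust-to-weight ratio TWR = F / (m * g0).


TWR = 2259000 / (113657 * 9.81) = 2.03

2.03


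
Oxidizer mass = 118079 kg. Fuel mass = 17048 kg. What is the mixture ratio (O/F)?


MR = 118079 / 17048 = 6.93

6.93


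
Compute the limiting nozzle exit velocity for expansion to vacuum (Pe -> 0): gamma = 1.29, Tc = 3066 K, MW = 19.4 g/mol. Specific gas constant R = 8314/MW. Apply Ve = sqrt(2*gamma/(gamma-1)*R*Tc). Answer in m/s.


R = 8314 / 19.4 = 428.56 J/(kg.K)
Ve = sqrt(2 * 1.29 / (1.29 - 1) * 428.56 * 3066) = 3419 m/s

3419 m/s


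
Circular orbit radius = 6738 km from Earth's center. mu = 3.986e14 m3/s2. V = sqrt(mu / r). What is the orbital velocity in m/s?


V = sqrt(3.986e14 / 6738000) = 7691 m/s

7691 m/s


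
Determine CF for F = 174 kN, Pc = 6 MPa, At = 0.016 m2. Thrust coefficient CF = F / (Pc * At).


CF = 174000 / (6e6 * 0.016) = 1.81

1.81


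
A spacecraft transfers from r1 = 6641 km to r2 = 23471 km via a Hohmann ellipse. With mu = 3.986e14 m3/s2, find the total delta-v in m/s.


V1 = sqrt(mu/r1) = 7747.33 m/s
dV1 = V1*(sqrt(2*r2/(r1+r2)) - 1) = 1925.71 m/s
V2 = sqrt(mu/r2) = 4121.0 m/s
dV2 = V2*(1 - sqrt(2*r1/(r1+r2))) = 1384.07 m/s
Total dV = 3310 m/s

3310 m/s


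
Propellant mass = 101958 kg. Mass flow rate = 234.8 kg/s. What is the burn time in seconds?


tb = 101958 / 234.8 = 434.2 s

434.2 s


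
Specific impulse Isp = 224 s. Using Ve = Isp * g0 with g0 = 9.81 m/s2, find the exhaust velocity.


Ve = Isp * g0 = 224 * 9.81 = 2197.4 m/s

2197.4 m/s


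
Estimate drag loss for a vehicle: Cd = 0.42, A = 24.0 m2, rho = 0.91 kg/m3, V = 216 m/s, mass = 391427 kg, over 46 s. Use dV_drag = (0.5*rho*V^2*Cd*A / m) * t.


D = 0.5 * 0.91 * 216^2 * 0.42 * 24.0 = 213983.08 N
a = 213983.08 / 391427 = 0.5467 m/s2
dV = 0.5467 * 46 = 25.1 m/s

25.1 m/s


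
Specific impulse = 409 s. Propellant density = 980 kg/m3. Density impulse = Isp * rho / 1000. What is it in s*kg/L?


rho*Isp = 409 * 980 / 1000 = 401 s*kg/L

401 s*kg/L


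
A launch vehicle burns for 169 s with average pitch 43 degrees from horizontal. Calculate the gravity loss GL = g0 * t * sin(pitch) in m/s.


GL = 9.81 * 169 * sin(43 deg) = 1131 m/s

1131 m/s


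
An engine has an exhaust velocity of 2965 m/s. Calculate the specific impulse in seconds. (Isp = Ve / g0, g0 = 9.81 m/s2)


Isp = Ve / g0 = 2965 / 9.81 = 302.2 s

302.2 s


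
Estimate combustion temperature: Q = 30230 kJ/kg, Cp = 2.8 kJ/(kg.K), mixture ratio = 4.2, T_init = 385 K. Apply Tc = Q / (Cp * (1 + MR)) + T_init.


Tc = 30230 / (2.8 * (1 + 4.2)) + 385 = 2461 K

2461 K


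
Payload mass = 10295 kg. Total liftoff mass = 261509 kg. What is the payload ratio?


PR = 10295 / 261509 = 0.0394

0.0394


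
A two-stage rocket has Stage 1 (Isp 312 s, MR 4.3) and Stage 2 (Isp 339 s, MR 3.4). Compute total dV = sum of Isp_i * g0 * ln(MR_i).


dV1 = 312 * 9.81 * ln(4.3) = 4464.4 m/s
dV2 = 339 * 9.81 * ln(3.4) = 4069.8 m/s
Total dV = 4464.4 + 4069.8 = 8534.2 m/s ~ 8534 m/s

8534 m/s


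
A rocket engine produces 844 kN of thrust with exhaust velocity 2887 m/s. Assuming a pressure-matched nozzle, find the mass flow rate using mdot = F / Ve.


mdot = F / Ve = 844000 / 2887 = 292.3 kg/s

292.3 kg/s


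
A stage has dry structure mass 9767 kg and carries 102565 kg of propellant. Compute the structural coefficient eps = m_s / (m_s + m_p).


eps = 9767 / (9767 + 102565) = 0.0869

0.0869


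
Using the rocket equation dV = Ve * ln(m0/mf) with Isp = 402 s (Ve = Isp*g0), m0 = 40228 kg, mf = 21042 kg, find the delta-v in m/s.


Ve = 402 * 9.81 = 3943.62 m/s
dV = 3943.62 * ln(40228/21042) = 2556 m/s

2556 m/s


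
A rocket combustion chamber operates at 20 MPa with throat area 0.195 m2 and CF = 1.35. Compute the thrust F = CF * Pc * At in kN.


F = 1.35 * 20e6 * 0.195 = 5.2650e+06 N = 5265.0 kN

5265.0 kN


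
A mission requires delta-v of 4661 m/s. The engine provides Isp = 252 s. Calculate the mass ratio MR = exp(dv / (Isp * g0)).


Ve = 252 * 9.81 = 2472.12 m/s
MR = exp(4661 / 2472.12) = 6.589

6.589


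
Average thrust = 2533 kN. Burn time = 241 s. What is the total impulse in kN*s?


It = 2533 * 241 = 610453 kN*s

610453 kN*s


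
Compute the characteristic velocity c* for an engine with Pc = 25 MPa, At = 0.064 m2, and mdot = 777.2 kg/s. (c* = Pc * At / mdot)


c* = 25e6 * 0.064 / 777.2 = 2059 m/s

2059 m/s


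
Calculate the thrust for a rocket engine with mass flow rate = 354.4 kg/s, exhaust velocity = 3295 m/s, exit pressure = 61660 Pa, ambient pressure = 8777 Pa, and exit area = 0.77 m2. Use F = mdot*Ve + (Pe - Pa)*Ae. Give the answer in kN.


F = 354.4 * 3295 + (61660 - 8777) * 0.77 = 1.2085e+06 N = 1208.5 kN

1208.5 kN


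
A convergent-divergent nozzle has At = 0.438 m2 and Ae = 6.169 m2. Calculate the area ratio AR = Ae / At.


AR = 6.169 / 0.438 = 14.1

14.1


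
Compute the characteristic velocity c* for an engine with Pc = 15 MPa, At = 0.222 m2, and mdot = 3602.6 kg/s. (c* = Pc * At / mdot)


c* = 15e6 * 0.222 / 3602.6 = 924 m/s

924 m/s


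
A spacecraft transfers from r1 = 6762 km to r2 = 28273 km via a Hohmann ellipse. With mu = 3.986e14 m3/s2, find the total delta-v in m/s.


V1 = sqrt(mu/r1) = 7677.7 m/s
dV1 = V1*(sqrt(2*r2/(r1+r2)) - 1) = 2076.26 m/s
V2 = sqrt(mu/r2) = 3754.76 m/s
dV2 = V2*(1 - sqrt(2*r1/(r1+r2))) = 1421.93 m/s
Total dV = 3498 m/s

3498 m/s


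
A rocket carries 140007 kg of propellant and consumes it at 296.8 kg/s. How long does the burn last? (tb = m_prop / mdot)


tb = 140007 / 296.8 = 471.7 s

471.7 s


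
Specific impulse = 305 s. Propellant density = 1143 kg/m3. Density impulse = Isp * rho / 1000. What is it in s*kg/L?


rho*Isp = 305 * 1143 / 1000 = 349 s*kg/L

349 s*kg/L


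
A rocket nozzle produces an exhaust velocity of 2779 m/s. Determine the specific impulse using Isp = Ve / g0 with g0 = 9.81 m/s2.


Isp = Ve / g0 = 2779 / 9.81 = 283.3 s

283.3 s


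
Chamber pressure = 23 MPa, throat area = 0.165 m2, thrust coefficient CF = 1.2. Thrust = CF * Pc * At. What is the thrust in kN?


F = 1.2 * 23e6 * 0.165 = 4.5540e+06 N = 4554.0 kN

4554.0 kN


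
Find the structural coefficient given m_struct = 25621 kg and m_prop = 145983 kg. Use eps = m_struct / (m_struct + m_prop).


eps = 25621 / (25621 + 145983) = 0.1493

0.1493


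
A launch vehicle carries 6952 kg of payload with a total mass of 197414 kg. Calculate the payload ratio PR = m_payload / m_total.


PR = 6952 / 197414 = 0.0352

0.0352


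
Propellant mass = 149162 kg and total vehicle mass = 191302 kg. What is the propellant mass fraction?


PMF = 149162 / 191302 = 0.78

0.78


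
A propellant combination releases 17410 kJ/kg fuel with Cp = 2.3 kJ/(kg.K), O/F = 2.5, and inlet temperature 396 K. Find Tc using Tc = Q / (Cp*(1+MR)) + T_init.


Tc = 17410 / (2.3 * (1 + 2.5)) + 396 = 2559 K

2559 K


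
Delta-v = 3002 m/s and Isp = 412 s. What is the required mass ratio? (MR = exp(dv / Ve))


Ve = 412 * 9.81 = 4041.72 m/s
MR = exp(3002 / 4041.72) = 2.102

2.102


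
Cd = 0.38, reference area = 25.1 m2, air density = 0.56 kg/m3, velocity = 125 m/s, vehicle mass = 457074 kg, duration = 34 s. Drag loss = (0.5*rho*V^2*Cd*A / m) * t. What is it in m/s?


D = 0.5 * 0.56 * 125^2 * 0.38 * 25.1 = 41728.75 N
a = 41728.75 / 457074 = 0.0913 m/s2
dV = 0.0913 * 34 = 3.1 m/s

3.1 m/s


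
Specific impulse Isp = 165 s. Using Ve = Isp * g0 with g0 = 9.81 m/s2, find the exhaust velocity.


Ve = Isp * g0 = 165 * 9.81 = 1618.7 m/s

1618.7 m/s


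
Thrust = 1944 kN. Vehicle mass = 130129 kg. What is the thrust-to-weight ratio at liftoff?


TWR = 1944000 / (130129 * 9.81) = 1.52

1.52


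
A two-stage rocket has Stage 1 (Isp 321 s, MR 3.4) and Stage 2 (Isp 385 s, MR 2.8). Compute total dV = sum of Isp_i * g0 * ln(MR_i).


dV1 = 321 * 9.81 * ln(3.4) = 3853.7 m/s
dV2 = 385 * 9.81 * ln(2.8) = 3888.7 m/s
Total dV = 3853.7 + 3888.7 = 7742.4 m/s ~ 7742 m/s

7742 m/s


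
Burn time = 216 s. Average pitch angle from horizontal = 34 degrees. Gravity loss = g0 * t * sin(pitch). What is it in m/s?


GL = 9.81 * 216 * sin(34 deg) = 1185 m/s

1185 m/s


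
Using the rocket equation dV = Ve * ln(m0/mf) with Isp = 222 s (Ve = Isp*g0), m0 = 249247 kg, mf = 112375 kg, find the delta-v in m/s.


Ve = 222 * 9.81 = 2177.82 m/s
dV = 2177.82 * ln(249247/112375) = 1735 m/s

1735 m/s


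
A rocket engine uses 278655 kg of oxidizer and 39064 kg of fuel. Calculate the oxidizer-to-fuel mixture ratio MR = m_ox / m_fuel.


MR = 278655 / 39064 = 7.13

7.13


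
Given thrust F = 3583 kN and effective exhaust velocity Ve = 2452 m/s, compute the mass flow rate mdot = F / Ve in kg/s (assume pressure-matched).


mdot = F / Ve = 3583000 / 2452 = 1461.3 kg/s

1461.3 kg/s


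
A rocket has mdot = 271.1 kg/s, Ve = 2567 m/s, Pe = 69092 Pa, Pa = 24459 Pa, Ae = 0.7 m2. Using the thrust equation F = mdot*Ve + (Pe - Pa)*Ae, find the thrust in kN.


F = 271.1 * 2567 + (69092 - 24459) * 0.7 = 727157.0 N = 727.2 kN

727.2 kN


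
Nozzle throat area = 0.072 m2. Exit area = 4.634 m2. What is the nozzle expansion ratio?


AR = 4.634 / 0.072 = 64.4

64.4


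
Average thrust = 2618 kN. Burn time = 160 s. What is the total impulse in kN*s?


It = 2618 * 160 = 418880 kN*s

418880 kN*s


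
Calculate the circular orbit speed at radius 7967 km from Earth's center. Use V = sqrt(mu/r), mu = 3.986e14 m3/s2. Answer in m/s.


V = sqrt(3.986e14 / 7967000) = 7073 m/s

7073 m/s


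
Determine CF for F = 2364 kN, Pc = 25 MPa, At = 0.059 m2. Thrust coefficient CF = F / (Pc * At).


CF = 2364000 / (25e6 * 0.059) = 1.6

1.6


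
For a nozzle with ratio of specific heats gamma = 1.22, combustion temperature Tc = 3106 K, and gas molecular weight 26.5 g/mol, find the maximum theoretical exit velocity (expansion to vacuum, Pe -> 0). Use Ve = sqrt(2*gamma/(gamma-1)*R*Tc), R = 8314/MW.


R = 8314 / 26.5 = 313.74 J/(kg.K)
Ve = sqrt(2 * 1.22 / (1.22 - 1) * 313.74 * 3106) = 3288 m/s

3288 m/s


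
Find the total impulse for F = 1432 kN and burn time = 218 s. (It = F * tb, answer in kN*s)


It = 1432 * 218 = 312176 kN*s

312176 kN*s


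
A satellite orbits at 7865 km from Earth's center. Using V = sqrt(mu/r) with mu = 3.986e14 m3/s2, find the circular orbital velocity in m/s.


V = sqrt(3.986e14 / 7865000) = 7119 m/s

7119 m/s


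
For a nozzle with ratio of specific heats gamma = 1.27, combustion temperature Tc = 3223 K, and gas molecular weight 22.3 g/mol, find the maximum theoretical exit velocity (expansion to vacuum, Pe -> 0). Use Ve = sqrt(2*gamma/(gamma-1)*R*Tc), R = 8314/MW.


R = 8314 / 22.3 = 372.83 J/(kg.K)
Ve = sqrt(2 * 1.27 / (1.27 - 1) * 372.83 * 3223) = 3362 m/s

3362 m/s


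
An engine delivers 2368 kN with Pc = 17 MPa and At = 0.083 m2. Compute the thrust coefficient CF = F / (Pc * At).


CF = 2368000 / (17e6 * 0.083) = 1.68

1.68


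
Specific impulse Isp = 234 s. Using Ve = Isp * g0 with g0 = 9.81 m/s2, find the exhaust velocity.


Ve = Isp * g0 = 234 * 9.81 = 2295.5 m/s

2295.5 m/s


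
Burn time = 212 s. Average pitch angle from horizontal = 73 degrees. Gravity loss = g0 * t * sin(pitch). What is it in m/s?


GL = 9.81 * 212 * sin(73 deg) = 1989 m/s

1989 m/s


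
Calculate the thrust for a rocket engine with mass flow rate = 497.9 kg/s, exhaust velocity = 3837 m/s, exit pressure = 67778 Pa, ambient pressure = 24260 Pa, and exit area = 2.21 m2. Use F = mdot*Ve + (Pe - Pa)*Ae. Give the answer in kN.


F = 497.9 * 3837 + (67778 - 24260) * 2.21 = 2.0066e+06 N = 2006.6 kN

2006.6 kN


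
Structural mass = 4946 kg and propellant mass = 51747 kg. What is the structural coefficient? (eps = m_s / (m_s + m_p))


eps = 4946 / (4946 + 51747) = 0.0872

0.0872


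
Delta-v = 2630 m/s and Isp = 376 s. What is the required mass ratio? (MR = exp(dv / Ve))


Ve = 376 * 9.81 = 3688.56 m/s
MR = exp(2630 / 3688.56) = 2.04

2.04


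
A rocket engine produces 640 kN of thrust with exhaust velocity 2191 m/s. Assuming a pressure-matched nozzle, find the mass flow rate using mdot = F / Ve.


mdot = F / Ve = 640000 / 2191 = 292.1 kg/s

292.1 kg/s


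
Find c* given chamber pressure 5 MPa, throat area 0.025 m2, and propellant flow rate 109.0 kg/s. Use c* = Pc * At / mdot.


c* = 5e6 * 0.025 / 109.0 = 1147 m/s

1147 m/s


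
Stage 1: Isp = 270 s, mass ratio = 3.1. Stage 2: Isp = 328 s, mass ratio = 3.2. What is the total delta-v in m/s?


dV1 = 270 * 9.81 * ln(3.1) = 2996.7 m/s
dV2 = 328 * 9.81 * ln(3.2) = 3742.6 m/s
Total dV = 2996.7 + 3742.6 = 6739.3 m/s ~ 6739 m/s

6739 m/s


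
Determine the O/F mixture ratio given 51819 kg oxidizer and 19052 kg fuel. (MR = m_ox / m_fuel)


MR = 51819 / 19052 = 2.72

2.72


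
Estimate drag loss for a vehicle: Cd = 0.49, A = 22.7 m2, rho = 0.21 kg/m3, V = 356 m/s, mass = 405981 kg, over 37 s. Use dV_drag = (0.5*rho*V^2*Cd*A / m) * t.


D = 0.5 * 0.21 * 356^2 * 0.49 * 22.7 = 148016.88 N
a = 148016.88 / 405981 = 0.3646 m/s2
dV = 0.3646 * 37 = 13.5 m/s

13.5 m/s


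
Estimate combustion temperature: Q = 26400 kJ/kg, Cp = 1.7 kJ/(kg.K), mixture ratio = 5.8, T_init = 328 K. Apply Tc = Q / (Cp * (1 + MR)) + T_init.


Tc = 26400 / (1.7 * (1 + 5.8)) + 328 = 2612 K

2612 K


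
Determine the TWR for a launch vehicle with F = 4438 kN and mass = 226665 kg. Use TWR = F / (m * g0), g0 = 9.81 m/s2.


TWR = 4438000 / (226665 * 9.81) = 2.0

2.0


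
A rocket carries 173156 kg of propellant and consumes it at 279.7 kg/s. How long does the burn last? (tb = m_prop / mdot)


tb = 173156 / 279.7 = 619.1 s

619.1 s


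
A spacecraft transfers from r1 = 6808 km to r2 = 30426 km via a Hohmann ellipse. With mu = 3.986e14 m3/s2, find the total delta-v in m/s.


V1 = sqrt(mu/r1) = 7651.72 m/s
dV1 = V1*(sqrt(2*r2/(r1+r2)) - 1) = 2130.26 m/s
V2 = sqrt(mu/r2) = 3619.48 m/s
dV2 = V2*(1 - sqrt(2*r1/(r1+r2))) = 1430.71 m/s
Total dV = 3561 m/s

3561 m/s


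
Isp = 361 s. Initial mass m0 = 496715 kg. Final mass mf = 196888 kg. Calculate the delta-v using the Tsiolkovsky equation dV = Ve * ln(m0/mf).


Ve = 361 * 9.81 = 3541.41 m/s
dV = 3541.41 * ln(496715/196888) = 3277 m/s

3277 m/s


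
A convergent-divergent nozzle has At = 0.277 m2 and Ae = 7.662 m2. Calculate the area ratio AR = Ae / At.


AR = 7.662 / 0.277 = 27.7

27.7


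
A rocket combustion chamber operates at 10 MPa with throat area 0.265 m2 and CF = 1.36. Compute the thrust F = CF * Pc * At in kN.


F = 1.36 * 10e6 * 0.265 = 3.6040e+06 N = 3604.0 kN

3604.0 kN


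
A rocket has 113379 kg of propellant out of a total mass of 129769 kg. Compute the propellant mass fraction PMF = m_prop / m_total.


PMF = 113379 / 129769 = 0.874

0.874


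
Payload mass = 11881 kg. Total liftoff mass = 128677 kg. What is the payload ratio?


PR = 11881 / 128677 = 0.0923

0.0923


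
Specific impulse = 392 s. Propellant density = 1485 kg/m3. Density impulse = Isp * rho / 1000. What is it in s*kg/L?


rho*Isp = 392 * 1485 / 1000 = 582 s*kg/L

582 s*kg/L


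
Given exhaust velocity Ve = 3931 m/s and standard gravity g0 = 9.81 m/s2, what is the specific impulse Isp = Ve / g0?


Isp = Ve / g0 = 3931 / 9.81 = 400.7 s

400.7 s


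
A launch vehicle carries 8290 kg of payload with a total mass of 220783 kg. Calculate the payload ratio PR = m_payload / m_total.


PR = 8290 / 220783 = 0.0375

0.0375


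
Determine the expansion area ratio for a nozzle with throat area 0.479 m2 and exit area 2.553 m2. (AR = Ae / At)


AR = 2.553 / 0.479 = 5.3

5.3


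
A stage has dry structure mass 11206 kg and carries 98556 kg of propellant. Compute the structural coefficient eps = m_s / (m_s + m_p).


eps = 11206 / (11206 + 98556) = 0.1021

0.1021


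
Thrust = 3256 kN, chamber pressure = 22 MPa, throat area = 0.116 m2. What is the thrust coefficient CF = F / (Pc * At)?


CF = 3256000 / (22e6 * 0.116) = 1.28

1.28


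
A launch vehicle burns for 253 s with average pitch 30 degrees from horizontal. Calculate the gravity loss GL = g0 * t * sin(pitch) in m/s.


GL = 9.81 * 253 * sin(30 deg) = 1241 m/s

1241 m/s


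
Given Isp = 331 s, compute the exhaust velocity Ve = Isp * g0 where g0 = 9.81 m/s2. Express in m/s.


Ve = Isp * g0 = 331 * 9.81 = 3247.1 m/s

3247.1 m/s


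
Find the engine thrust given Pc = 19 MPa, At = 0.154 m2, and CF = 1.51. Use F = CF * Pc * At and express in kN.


F = 1.51 * 19e6 * 0.154 = 4.4183e+06 N = 4418.3 kN

4418.3 kN


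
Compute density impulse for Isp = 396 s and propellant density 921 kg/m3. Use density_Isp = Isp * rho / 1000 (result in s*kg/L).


rho*Isp = 396 * 921 / 1000 = 365 s*kg/L

365 s*kg/L


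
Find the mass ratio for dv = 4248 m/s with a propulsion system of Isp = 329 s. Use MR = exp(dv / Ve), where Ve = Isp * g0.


Ve = 329 * 9.81 = 3227.49 m/s
MR = exp(4248 / 3227.49) = 3.729

3.729


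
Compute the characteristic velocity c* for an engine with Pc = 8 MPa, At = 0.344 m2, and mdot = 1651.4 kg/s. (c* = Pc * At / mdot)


c* = 8e6 * 0.344 / 1651.4 = 1666 m/s

1666 m/s


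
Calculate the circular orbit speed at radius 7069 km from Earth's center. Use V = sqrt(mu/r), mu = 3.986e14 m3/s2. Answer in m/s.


V = sqrt(3.986e14 / 7069000) = 7509 m/s

7509 m/s


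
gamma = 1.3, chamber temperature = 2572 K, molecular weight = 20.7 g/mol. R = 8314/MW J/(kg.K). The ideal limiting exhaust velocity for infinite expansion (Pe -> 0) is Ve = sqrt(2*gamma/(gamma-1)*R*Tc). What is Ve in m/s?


R = 8314 / 20.7 = 401.64 J/(kg.K)
Ve = sqrt(2 * 1.3 / (1.3 - 1) * 401.64 * 2572) = 2992 m/s

2992 m/s


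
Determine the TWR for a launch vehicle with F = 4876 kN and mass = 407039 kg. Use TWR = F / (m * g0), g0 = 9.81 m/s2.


TWR = 4876000 / (407039 * 9.81) = 1.22

1.22


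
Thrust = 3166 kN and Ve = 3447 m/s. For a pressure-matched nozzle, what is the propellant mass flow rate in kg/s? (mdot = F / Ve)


mdot = F / Ve = 3166000 / 3447 = 918.5 kg/s

918.5 kg/s


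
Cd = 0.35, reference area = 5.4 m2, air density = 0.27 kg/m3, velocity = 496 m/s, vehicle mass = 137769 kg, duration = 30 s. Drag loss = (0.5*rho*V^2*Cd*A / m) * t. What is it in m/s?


D = 0.5 * 0.27 * 496^2 * 0.35 * 5.4 = 62770.98 N
a = 62770.98 / 137769 = 0.4556 m/s2
dV = 0.4556 * 30 = 13.7 m/s

13.7 m/s


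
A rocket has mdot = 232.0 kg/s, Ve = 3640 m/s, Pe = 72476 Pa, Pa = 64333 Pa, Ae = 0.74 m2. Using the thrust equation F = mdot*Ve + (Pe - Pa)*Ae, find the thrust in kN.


F = 232.0 * 3640 + (72476 - 64333) * 0.74 = 850506.0 N = 850.5 kN

850.5 kN


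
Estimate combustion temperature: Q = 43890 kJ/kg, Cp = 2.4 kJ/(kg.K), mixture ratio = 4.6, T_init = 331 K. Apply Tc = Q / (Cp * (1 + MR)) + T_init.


Tc = 43890 / (2.4 * (1 + 4.6)) + 331 = 3597 K

3597 K


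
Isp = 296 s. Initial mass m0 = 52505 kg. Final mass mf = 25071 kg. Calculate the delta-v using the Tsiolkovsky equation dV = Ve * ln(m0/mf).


Ve = 296 * 9.81 = 2903.76 m/s
dV = 2903.76 * ln(52505/25071) = 2146 m/s

2146 m/s


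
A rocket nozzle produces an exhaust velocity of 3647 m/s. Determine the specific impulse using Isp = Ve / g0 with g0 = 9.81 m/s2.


Isp = Ve / g0 = 3647 / 9.81 = 371.8 s

371.8 s


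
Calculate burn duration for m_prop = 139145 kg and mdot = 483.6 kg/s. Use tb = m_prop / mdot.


tb = 139145 / 483.6 = 287.7 s

287.7 s


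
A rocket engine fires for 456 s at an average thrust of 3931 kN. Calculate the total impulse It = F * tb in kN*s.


It = 3931 * 456 = 1792536 kN*s

1792536 kN*s


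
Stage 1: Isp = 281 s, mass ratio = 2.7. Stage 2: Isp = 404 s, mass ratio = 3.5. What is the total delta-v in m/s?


dV1 = 281 * 9.81 * ln(2.7) = 2738.0 m/s
dV2 = 404 * 9.81 * ln(3.5) = 4965.0 m/s
Total dV = 2738.0 + 4965.0 = 7703.0 m/s ~ 7703 m/s

7703 m/s


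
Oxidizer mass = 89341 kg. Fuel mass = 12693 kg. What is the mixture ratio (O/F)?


MR = 89341 / 12693 = 7.04

7.04


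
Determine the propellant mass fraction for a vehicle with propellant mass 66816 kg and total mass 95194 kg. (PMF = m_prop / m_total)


PMF = 66816 / 95194 = 0.702

0.702


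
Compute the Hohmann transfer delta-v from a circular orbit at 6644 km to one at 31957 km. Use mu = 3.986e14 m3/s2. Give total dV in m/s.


V1 = sqrt(mu/r1) = 7745.58 m/s
dV1 = V1*(sqrt(2*r2/(r1+r2)) - 1) = 2221.15 m/s
V2 = sqrt(mu/r2) = 3531.71 m/s
dV2 = V2*(1 - sqrt(2*r1/(r1+r2))) = 1459.59 m/s
Total dV = 3681 m/s

3681 m/s


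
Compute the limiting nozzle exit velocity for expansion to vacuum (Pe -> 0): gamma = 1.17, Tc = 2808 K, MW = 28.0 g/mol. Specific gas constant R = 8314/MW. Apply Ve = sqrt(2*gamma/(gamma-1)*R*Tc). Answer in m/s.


R = 8314 / 28.0 = 296.93 J/(kg.K)
Ve = sqrt(2 * 1.17 / (1.17 - 1) * 296.93 * 2808) = 3388 m/s

3388 m/s


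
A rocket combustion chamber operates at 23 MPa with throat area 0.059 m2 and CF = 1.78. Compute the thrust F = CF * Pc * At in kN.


F = 1.78 * 23e6 * 0.059 = 2.4155e+06 N = 2415.5 kN

2415.5 kN


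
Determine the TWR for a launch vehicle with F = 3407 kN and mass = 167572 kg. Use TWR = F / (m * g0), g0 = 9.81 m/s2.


TWR = 3407000 / (167572 * 9.81) = 2.07

2.07


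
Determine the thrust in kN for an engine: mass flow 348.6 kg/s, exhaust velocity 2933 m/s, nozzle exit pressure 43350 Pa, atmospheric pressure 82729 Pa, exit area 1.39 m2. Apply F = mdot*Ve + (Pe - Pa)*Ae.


F = 348.6 * 2933 + (43350 - 82729) * 1.39 = 967707.0 N = 967.7 kN

967.7 kN
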